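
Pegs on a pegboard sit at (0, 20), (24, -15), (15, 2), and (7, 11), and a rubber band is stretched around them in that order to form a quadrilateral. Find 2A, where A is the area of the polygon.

84

Using the shoelace formula, 2A = |(0·(-15) − 24·20) + (24·2 − 15·(-15)) + (15·11 − 7·2) + (7·20 − 0·11)| = 84, so the area is 42.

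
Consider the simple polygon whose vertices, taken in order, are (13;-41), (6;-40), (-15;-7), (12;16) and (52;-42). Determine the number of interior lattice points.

1994

The shoelace formula gives twice the area as |[13·(-40) − 6·(-41)] + [6·(-7) − (-15)·(-40)] + [(-15)·16 − 12·(-7)] + [12·(-42) − 52·16] + [52·(-41) − 13·(-42)]| = 3994, so the area is 1997.
Summing gcd(|Δx|,|Δy|) over the edges gives the boundary count: gcd(7,1) + gcd(21,33) + gcd(27,23) + gcd(40,58) + gcd(39,1) = 1+3+1+2+1 = 8.
Pick's theorem gives I = A − B/2 + 1 = 1997 − 8/2 + 1 = 1994.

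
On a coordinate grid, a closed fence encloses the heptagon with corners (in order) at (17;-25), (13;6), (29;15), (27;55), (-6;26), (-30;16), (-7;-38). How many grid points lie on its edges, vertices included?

9

Summing gcd(|Δx|,|Δy|) over the edges gives the boundary count: gcd(4,31) + gcd(16,9) + gcd(2,40) + gcd(33,29) + gcd(24,10) + gcd(23,54) + gcd(24,13) = 1+1+2+1+2+1+1 = 9.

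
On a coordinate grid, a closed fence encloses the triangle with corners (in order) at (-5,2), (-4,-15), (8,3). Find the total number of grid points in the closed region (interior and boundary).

116

The shoelace formula gives twice the area as |[(-5)·(-15) − (-4)·2] + [(-4)·3 − 8·(-15)] + [8·2 − (-5)·3]| = 222, so the area is 111.
Summing gcd(|Δx|,|Δy|) over the edges gives the boundary count: gcd(1,17) + gcd(12,18) + gcd(13,1) = 1+6+1 = 8.
Pick's theorem gives I = A − B/2 + 1 = 111 − 8/2 + 1 = 108, so the closed region contains I + B = 108 + 8 = 116 lattice points.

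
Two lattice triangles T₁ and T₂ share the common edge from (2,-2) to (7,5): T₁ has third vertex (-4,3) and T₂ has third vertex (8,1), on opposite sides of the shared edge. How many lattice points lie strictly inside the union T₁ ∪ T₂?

The union is the simple quadrilateral with vertices (2,-2), (-4,3), (7,5), (8,1) in order.
By the shoelace formula, twice the signed area is |(2·3 − (-4)·(-2)) + ((-4)·5 − 7·3) + (7·1 − 8·5) + (8·(-2) − 2·1)| = 94, so the area is 47.
The number of boundary lattice points is Σ gcd(|Δx|,|Δy|) = gcd(6,5) + gcd(11,2) + gcd(1,4) + gcd(6,3) = 1+1+1+3 = 6.
By Pick's theorem I = A − B/2 + 1 = 47 − 6/2 + 1 = 45.

45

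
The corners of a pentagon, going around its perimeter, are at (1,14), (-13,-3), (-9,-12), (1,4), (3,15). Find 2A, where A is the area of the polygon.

The shoelace formula gives twice the area as |[1·(-3) − (-13)·14] + [(-13)·(-12) − (-9)·(-3)] + [(-9)·4 − 1·(-12)] + [1·15 − 3·4] + [3·14 − 1·15]| = 314, so the area is 157.

314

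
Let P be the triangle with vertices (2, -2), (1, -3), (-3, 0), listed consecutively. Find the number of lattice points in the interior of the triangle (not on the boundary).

3

By the shoelace formula, twice the signed area is |(2·(-3) − 1·(-2)) + (1·0 − (-3)·(-3)) + ((-3)·(-2) − 2·0)| = 7, so the area is 7/2.
Summing gcd(|Δx|,|Δy|) over the edges gives the boundary count: gcd(1,1) + gcd(4,3) + gcd(5,2) = 1+1+1 = 3.
By Pick's theorem A = I + B/2 − 1, so I = 7/2 − 3/2 + 1 = 3.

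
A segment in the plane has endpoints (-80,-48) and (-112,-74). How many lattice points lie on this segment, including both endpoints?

3

The number of lattice points on a segment between lattice points is gcd(|Δx|,|Δy|) + 1 = gcd(32,26) + 1 = 2 + 1 = 3.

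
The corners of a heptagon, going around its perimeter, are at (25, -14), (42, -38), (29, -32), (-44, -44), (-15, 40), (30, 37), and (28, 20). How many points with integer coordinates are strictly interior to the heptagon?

The shoelace formula gives twice the area as |[25·(-38) − 42·(-14)] + [42·(-32) − 29·(-38)] + [29·(-44) − (-44)·(-32)] + [(-44)·40 − (-15)·(-44)] + [(-15)·37 − 30·40] + [30·20 − 28·37] + [28·(-14) − 25·20]| = 8791, so the area is 4395.5.
Summing gcd(|Δx|,|Δy|) over the edges gives the boundary count: gcd(17,24) + gcd(13,6) + gcd(73,12) + gcd(29,84) + gcd(45,3) + gcd(2,17) + gcd(3,34) = 1+1+1+1+3+1+1 = 9.
By Pick's theorem A = I + B/2 − 1, so I = 4395.5 − 9/2 + 1 = 4392.

4392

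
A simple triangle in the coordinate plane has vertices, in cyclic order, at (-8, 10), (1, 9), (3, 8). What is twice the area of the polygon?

7

Using the shoelace formula, 2A = |((-8)·9 − 1·10) + (1·8 − 3·9) + (3·10 − (-8)·8)| = 7, so the area is 7/2.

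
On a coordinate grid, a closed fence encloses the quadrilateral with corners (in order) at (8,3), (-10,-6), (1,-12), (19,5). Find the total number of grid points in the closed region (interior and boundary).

Using the shoelace formula, 2A = |[8·(-6) − (-10)·3] + [(-10)·(-12) − 1·(-6)] + [1·5 − 19·(-12)] + [19·3 − 8·5]| = 358, so the area is 179.
The number of boundary lattice points is Σ gcd(|Δx|,|Δy|) = gcd(18,9) + gcd(11,6) + gcd(18,17) + gcd(11,2) = 9+1+1+1 = 12.
Pick's theorem gives I = A − B/2 + 1 = 179 − 12/2 + 1 = 174, so the closed region contains I + B = 174 + 12 = 186 lattice points.

186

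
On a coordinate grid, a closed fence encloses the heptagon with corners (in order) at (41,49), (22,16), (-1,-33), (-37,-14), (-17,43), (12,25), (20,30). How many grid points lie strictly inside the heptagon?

2747

Using the shoelace formula, 2A = |[41·16 − 22·49] + [22·(-33) − (-1)·16] + [(-1)·(-14) − (-37)·(-33)] + [(-37)·43 − (-17)·(-14)] + [(-17)·25 − 12·43] + [12·30 − 20·25] + [20·49 − 41·30]| = 5499, so the area is 5499/2.
Summing gcd(|Δx|,|Δy|) over the edges gives the boundary count: gcd(19,33) + gcd(23,49) + gcd(36,19) + gcd(20,57) + gcd(29,18) + gcd(8,5) + gcd(21,19) = 1+1+1+1+1+1+1 = 7.
By Pick's theorem A = I + B/2 − 1, so I = 5499/2 − 7/2 + 1 = 2747.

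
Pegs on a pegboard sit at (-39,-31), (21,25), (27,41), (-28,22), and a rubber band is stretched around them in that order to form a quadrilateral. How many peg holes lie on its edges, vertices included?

8

Along each edge there are gcd(|Δx|,|Δy|)+1 lattice points, so counting each shared vertex once the boundary has gcd(60,56) + gcd(6,16) + gcd(55,19) + gcd(11,53) = 4+2+1+1 = 8.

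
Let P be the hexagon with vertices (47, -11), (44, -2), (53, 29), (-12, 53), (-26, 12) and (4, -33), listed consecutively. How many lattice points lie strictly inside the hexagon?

The shoelace formula gives twice the area as |[47·(-2) − 44·(-11)] + [44·29 − 53·(-2)] + [53·53 − (-12)·29] + [(-12)·12 − (-26)·53] + [(-26)·(-33) − 4·12] + [4·(-11) − 47·(-33)]| = 8480, so the area is 4240.
Summing gcd(|Δx|,|Δy|) over the edges gives the boundary count: gcd(3,9) + gcd(9,31) + gcd(65,24) + gcd(14,41) + gcd(30,45) + gcd(43,22) = 3+1+1+1+15+1 = 22.
Pick's theorem gives I = A − B/2 + 1 = 4240 − 22/2 + 1 = 4230.

4230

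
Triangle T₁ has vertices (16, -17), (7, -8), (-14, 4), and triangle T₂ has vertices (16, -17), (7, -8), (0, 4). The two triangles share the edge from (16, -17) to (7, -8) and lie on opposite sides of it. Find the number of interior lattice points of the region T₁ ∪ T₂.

60

The union is the simple quadrilateral with vertices (16, -17), (-14, 4), (7, -8), (0, 4) in order.
Using the shoelace formula, 2A = |(16·4 − (-14)·(-17)) + ((-14)·(-8) − 7·4) + (7·4 − 0·(-8)) + (0·(-17) − 16·4)| = 126, so the area is 63.
Summing gcd(|Δx|,|Δy|) over the edges gives the boundary count: gcd(30,21) + gcd(21,12) + gcd(7,12) + gcd(16,21) = 3+3+1+1 = 8.
By Pick's theorem I = A − B/2 + 1 = 63 − 8/2 + 1 = 60.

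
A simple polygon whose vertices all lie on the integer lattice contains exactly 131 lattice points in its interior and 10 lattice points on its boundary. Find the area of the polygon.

Pick's theorem states A = I + B/2 − 1, so A = 131 + 10/2 − 1 = 135.

135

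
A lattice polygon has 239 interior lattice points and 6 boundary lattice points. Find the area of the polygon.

241

By Pick's theorem, A = I + B/2 − 1 = 239 + 6/2 − 1 = 241.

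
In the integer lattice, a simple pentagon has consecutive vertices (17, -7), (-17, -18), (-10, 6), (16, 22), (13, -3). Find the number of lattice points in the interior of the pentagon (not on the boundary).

Using the shoelace formula, 2A = |(17·(-18) − (-17)·(-7)) + ((-17)·6 − (-10)·(-18)) + ((-10)·22 − 16·6) + (16·(-3) − 13·22) + (13·(-7) − 17·(-3))| = 1397, so the area is 698.5.
Summing gcd(|Δx|,|Δy|) over the edges gives the boundary count: gcd(34,11) + gcd(7,24) + gcd(26,16) + gcd(3,25) + gcd(4,4) = 1+1+2+1+4 = 9.
Pick's theorem gives I = A − B/2 + 1 = 698.5 − 9/2 + 1 = 695.

695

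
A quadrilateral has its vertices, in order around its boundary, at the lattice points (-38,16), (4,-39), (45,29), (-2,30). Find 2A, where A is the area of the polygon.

5805

Using the shoelace formula, 2A = |[(-38)·(-39) − 4·16] + [4·29 − 45·(-39)] + [45·30 − (-2)·29] + [(-2)·16 − (-38)·30]| = 5805, so the area is 5805/2.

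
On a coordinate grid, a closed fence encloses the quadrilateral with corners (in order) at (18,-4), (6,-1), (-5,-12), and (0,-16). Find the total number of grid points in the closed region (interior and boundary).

160

By the shoelace formula, twice the signed area is |[18·(-1) − 6·(-4)] + [6·(-12) − (-5)·(-1)] + [(-5)·(-16) − 0·(-12)] + [0·(-4) − 18·(-16)]| = 297, so the area is 148.5.
The number of boundary lattice points is Σ gcd(|Δx|,|Δy|) = gcd(12,3) + gcd(11,11) + gcd(5,4) + gcd(18,12) = 3+11+1+6 = 21.
Pick's theorem gives I = A − B/2 + 1 = 148.5 − 21/2 + 1 = 139, so the closed region contains I + B = 139 + 21 = 160 lattice points.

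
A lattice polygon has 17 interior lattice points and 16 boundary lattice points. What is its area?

24

Pick's theorem states A = I + B/2 − 1, so A = 17 + 16/2 − 1 = 24.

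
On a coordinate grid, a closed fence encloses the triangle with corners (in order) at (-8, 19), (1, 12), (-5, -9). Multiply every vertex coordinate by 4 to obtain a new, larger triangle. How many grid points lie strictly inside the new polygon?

1839

By the shoelace formula, twice the signed area is |((-8)·12 − 1·19) + (1·(-9) − (-5)·12) + ((-5)·19 − (-8)·(-9))| = 231, so the area is 231/2.
Summing gcd(|Δx|,|Δy|) over the edges gives the boundary count: gcd(9,7) + gcd(6,21) + gcd(3,28) = 1+3+1 = 5.
Scaling by 4 multiplies the area by 4² = 16 (so the new area is 1848) and multiplies the boundary lattice-point count by 4, giving 20.
By Pick's theorem, the interior count of the dilated polygon is 1848 − 20/2 + 1 = 1839.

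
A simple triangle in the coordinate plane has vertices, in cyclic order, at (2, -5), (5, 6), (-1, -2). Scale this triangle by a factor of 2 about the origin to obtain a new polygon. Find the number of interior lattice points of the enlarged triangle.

By the shoelace formula, twice the signed area is |(2·6 − 5·(-5)) + (5·(-2) − (-1)·6) + ((-1)·(-5) − 2·(-2))| = 42, so the area is 21.
Along each edge there are gcd(|Δx|,|Δy|)+1 lattice points, so counting each shared vertex once the boundary has gcd(3,11) + gcd(6,8) + gcd(3,3) = 1+2+3 = 6.
Scaling by 2 multiplies the area by 2² = 4 (so the new area is 84) and multiplies the boundary lattice-point count by 2, giving 12.
By Pick's theorem, the interior count of the dilated polygon is 84 − 12/2 + 1 = 79.

79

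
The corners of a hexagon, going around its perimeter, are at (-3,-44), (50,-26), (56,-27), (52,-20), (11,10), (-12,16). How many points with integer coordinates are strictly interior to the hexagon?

2137

The shoelace formula gives twice the area as |((-3)·(-26) − 50·(-44)) + (50·(-27) − 56·(-26)) + (56·(-20) − 52·(-27)) + (52·10 − 11·(-20)) + (11·16 − (-12)·10) + ((-12)·(-44) − (-3)·16)| = 4280, so the area is 2140.
The number of boundary lattice points is Σ gcd(|Δx|,|Δy|) = gcd(53,18) + gcd(6,1) + gcd(4,7) + gcd(41,30) + gcd(23,6) + gcd(9,60) = 1+1+1+1+1+3 = 8.
By Pick's theorem A = I + B/2 − 1, so I = 2140 − 8/2 + 1 = 2137.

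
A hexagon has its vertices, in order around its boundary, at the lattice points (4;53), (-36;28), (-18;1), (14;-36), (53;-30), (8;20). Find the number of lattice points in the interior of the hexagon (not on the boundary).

3116

By the shoelace formula, twice the signed area is |[4·28 − (-36)·53] + [(-36)·1 − (-18)·28] + [(-18)·(-36) − 14·1] + [14·(-30) − 53·(-36)] + [53·20 − 8·(-30)] + [8·53 − 4·20]| = 6254, so the area is 3127.
The number of boundary lattice points is Σ gcd(|Δx|,|Δy|) = gcd(40,25) + gcd(18,27) + gcd(32,37) + gcd(39,6) + gcd(45,50) + gcd(4,33) = 5+9+1+3+5+1 = 24.
Pick's theorem gives I = A − B/2 + 1 = 3127 − 24/2 + 1 = 3116.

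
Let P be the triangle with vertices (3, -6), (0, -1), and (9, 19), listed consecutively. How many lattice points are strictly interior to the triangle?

52

By the shoelace formula, twice the signed area is |(3·(-1) − 0·(-6)) + (0·19 − 9·(-1)) + (9·(-6) − 3·19)| = 105, so the area is 105/2.
Along each edge there are gcd(|Δx|,|Δy|)+1 lattice points, so counting each shared vertex once the boundary has gcd(3,5) + gcd(9,20) + gcd(6,25) = 1+1+1 = 3.
By Pick's theorem A = I + B/2 − 1, so I = 105/2 − 3/2 + 1 = 52.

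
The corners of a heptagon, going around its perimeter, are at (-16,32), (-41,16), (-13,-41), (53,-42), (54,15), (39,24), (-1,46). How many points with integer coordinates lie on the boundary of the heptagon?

The number of boundary lattice points is Σ gcd(|Δx|,|Δy|) = gcd(25,16) + gcd(28,57) + gcd(66,1) + gcd(1,57) + gcd(15,9) + gcd(40,22) + gcd(15,14) = 1+1+1+1+3+2+1 = 10.

10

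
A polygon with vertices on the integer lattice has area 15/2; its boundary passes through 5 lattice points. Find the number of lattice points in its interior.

6

Pick's theorem A = I + B/2 − 1 rearranges to I = A − B/2 + 1 = 15/2 − 5/2 + 1 = 6.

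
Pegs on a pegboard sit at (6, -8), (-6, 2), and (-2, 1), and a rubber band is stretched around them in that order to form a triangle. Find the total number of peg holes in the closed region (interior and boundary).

17

By the shoelace formula, twice the signed area is |[6·2 − (-6)·(-8)] + [(-6)·1 − (-2)·2] + [(-2)·(-8) − 6·1]| = 28, so the area is 14.
Summing gcd(|Δx|,|Δy|) over the edges gives the boundary count: gcd(12,10) + gcd(4,1) + gcd(8,9) = 2+1+1 = 4.
Pick's theorem gives I = A − B/2 + 1 = 14 − 4/2 + 1 = 13, so the closed region contains I + B = 13 + 4 = 17 lattice points.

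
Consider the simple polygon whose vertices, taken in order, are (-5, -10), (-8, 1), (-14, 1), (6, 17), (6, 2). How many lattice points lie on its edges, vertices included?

27

Summing gcd(|Δx|,|Δy|) over the edges gives the boundary count: gcd(3,11) + gcd(6,0) + gcd(20,16) + gcd(0,15) + gcd(11,12) = 1+6+4+15+1 = 27.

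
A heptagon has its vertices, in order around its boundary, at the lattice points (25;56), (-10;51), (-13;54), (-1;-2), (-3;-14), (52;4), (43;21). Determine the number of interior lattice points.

Using the shoelace formula, 2A = |(25·51 − (-10)·56) + ((-10)·54 − (-13)·51) + ((-13)·(-2) − (-1)·54) + ((-1)·(-14) − (-3)·(-2)) + ((-3)·4 − 52·(-14)) + (52·21 − 43·4) + (43·56 − 25·21)| = 5565, so the area is 2782.5.
Summing gcd(|Δx|,|Δy|) over the edges gives the boundary count: gcd(35,5) + gcd(3,3) + gcd(12,56) + gcd(2,12) + gcd(55,18) + gcd(9,17) + gcd(18,35) = 5+3+4+2+1+1+1 = 17.
By Pick's theorem A = I + B/2 − 1, so I = 2782.5 − 17/2 + 1 = 2775.

2775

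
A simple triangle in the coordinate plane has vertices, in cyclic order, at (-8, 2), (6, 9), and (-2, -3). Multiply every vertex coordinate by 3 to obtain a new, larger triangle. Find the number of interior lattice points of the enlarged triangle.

487

The shoelace formula gives twice the area as |[(-8)·9 − 6·2] + [6·(-3) − (-2)·9] + [(-2)·2 − (-8)·(-3)]| = 112, so the area is 56.
The number of boundary lattice points is Σ gcd(|Δx|,|Δy|) = gcd(14,7) + gcd(8,12) + gcd(6,5) = 7+4+1 = 12.
Scaling by 3 multiplies the area by 3² = 9 (so the new area is 504) and multiplies the boundary lattice-point count by 3, giving 36.
By Pick's theorem, the interior count of the dilated polygon is 504 − 36/2 + 1 = 487.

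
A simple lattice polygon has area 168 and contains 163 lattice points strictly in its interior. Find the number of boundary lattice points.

Pick's theorem gives A = I + B/2 − 1, so B = 2(A − I + 1) = 2(168 − 163 + 1) = 12.

12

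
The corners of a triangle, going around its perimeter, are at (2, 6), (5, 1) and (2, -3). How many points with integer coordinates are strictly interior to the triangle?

9

Using the shoelace formula, 2A = |(2·1 − 5·6) + (5·(-3) − 2·1) + (2·6 − 2·(-3))| = 27, so the area is 27/2.
The number of boundary lattice points is Σ gcd(|Δx|,|Δy|) = gcd(3,5) + gcd(3,4) + gcd(0,9) = 1+1+9 = 11.
By Pick's theorem A = I + B/2 − 1, so I = 27/2 − 11/2 + 1 = 9.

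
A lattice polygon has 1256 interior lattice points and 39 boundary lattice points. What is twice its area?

2549

Pick's theorem states A = I + B/2 − 1, so A = 1256 + 39/2 − 1 = 2549/2.
Hence 2A = 2549.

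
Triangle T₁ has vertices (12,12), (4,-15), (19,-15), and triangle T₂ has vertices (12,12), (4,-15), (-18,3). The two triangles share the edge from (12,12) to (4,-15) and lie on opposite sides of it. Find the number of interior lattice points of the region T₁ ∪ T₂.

The union is the simple quadrilateral with vertices (12,12), (19,-15), (4,-15), (-18,3) in order.
The shoelace formula gives twice the area as |(12·(-15) − 19·12) + (19·(-15) − 4·(-15)) + (4·3 − (-18)·(-15)) + ((-18)·12 − 12·3)| = 1143, so the area is 1143/2.
The number of boundary lattice points is Σ gcd(|Δx|,|Δy|) = gcd(7,27) + gcd(15,0) + gcd(22,18) + gcd(30,9) = 1+15+2+3 = 21.
By Pick's theorem I = A − B/2 + 1 = 1143/2 − 21/2 + 1 = 562.

562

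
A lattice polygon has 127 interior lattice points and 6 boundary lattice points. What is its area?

Pick's theorem states A = I + B/2 − 1, so A = 127 + 6/2 − 1 = 129.

129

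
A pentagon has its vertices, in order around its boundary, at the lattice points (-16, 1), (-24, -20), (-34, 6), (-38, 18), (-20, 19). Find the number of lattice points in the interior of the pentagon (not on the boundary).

467

Using the shoelace formula, 2A = |[(-16)·(-20) − (-24)·1] + [(-24)·6 − (-34)·(-20)] + [(-34)·18 − (-38)·6] + [(-38)·19 − (-20)·18] + [(-20)·1 − (-16)·19]| = 942, so the area is 471.
Summing gcd(|Δx|,|Δy|) over the edges gives the boundary count: gcd(8,21) + gcd(10,26) + gcd(4,12) + gcd(18,1) + gcd(4,18) = 1+2+4+1+2 = 10.
Pick's theorem gives I = A − B/2 + 1 = 471 − 10/2 + 1 = 467.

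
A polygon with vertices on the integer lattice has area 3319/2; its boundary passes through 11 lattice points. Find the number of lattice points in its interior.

Pick's theorem A = I + B/2 − 1 rearranges to I = A − B/2 + 1 = 3319/2 − 11/2 + 1 = 1655.

1655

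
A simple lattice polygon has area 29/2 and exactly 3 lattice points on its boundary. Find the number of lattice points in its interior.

14

From Pick's theorem, I = A − B/2 + 1 = 29/2 − 3/2 + 1 = 14.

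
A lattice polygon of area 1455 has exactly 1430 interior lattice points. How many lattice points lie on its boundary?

Pick's theorem gives A = I + B/2 − 1, so B = 2(A − I + 1) = 2(1455 − 1430 + 1) = 52.

52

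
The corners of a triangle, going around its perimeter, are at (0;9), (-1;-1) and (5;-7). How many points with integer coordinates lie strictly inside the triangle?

Using the shoelace formula, 2A = |[0·(-1) − (-1)·9] + [(-1)·(-7) − 5·(-1)] + [5·9 − 0·(-7)]| = 66, so the area is 33.
Summing gcd(|Δx|,|Δy|) over the edges gives the boundary count: gcd(1,10) + gcd(6,6) + gcd(5,16) = 1+6+1 = 8.
By Pick's theorem A = I + B/2 − 1, so I = 33 − 8/2 + 1 = 30.

30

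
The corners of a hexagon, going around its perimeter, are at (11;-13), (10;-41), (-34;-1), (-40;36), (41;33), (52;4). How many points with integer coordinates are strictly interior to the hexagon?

4024

Using the shoelace formula, 2A = |(11·(-41) − 10·(-13)) + (10·(-1) − (-34)·(-41)) + ((-34)·36 − (-40)·(-1)) + ((-40)·33 − 41·36) + (41·4 − 52·33) + (52·(-13) − 11·4)| = 8057, so the area is 4028.5.
The number of boundary lattice points is Σ gcd(|Δx|,|Δy|) = gcd(1,28) + gcd(44,40) + gcd(6,37) + gcd(81,3) + gcd(11,29) + gcd(41,17) = 1+4+1+3+1+1 = 11.
By Pick's theorem A = I + B/2 − 1, so I = 4028.5 − 11/2 + 1 = 4024.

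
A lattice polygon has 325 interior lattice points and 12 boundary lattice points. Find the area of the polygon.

330

By Pick's theorem, A = I + B/2 − 1 = 325 + 12/2 − 1 = 330.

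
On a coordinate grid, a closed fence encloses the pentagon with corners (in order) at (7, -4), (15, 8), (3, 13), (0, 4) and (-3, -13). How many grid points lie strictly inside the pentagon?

203

By the shoelace formula, twice the signed area is |[7·8 − 15·(-4)] + [15·13 − 3·8] + [3·4 − 0·13] + [0·(-13) − (-3)·4] + [(-3)·(-4) − 7·(-13)]| = 414, so the area is 207.
The number of boundary lattice points is Σ gcd(|Δx|,|Δy|) = gcd(8,12) + gcd(12,5) + gcd(3,9) + gcd(3,17) + gcd(10,9) = 4+1+3+1+1 = 10.
Pick's theorem gives I = A − B/2 + 1 = 207 − 10/2 + 1 = 203.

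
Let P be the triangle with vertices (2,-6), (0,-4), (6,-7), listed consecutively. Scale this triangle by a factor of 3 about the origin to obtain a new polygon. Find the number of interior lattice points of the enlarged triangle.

19

The shoelace formula gives twice the area as |(2·(-4) − 0·(-6)) + (0·(-7) − 6·(-4)) + (6·(-6) − 2·(-7))| = 6, so the area is 3.
Along each edge there are gcd(|Δx|,|Δy|)+1 lattice points, so counting each shared vertex once the boundary has gcd(2,2) + gcd(6,3) + gcd(4,1) = 2+3+1 = 6.
Scaling by 3 multiplies the area by 3² = 9 (so the new area is 27) and multiplies the boundary lattice-point count by 3, giving 18.
By Pick's theorem, the interior count of the dilated polygon is 27 − 18/2 + 1 = 19.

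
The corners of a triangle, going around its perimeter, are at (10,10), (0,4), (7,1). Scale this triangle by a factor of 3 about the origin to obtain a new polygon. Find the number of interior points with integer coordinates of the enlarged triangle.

316

The shoelace formula gives twice the area as |(10·4 − 0·10) + (0·1 − 7·4) + (7·10 − 10·1)| = 72, so the area is 36.
The number of boundary lattice points is Σ gcd(|Δx|,|Δy|) = gcd(10,6) + gcd(7,3) + gcd(3,9) = 2+1+3 = 6.
Scaling by 3 multiplies the area by 3² = 9 (so the new area is 324) and multiplies the boundary lattice-point count by 3, giving 18.
By Pick's theorem, the interior count of the dilated polygon is 324 − 18/2 + 1 = 316.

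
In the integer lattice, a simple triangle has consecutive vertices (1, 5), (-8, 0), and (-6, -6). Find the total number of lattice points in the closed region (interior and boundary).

By the shoelace formula, twice the signed area is |(1·0 − (-8)·5) + ((-8)·(-6) − (-6)·0) + ((-6)·5 − 1·(-6))| = 64, so the area is 32.
Along each edge there are gcd(|Δx|,|Δy|)+1 lattice points, so counting each shared vertex once the boundary has gcd(9,5) + gcd(2,6) + gcd(7,11) = 1+2+1 = 4.
Pick's theorem gives I = A − B/2 + 1 = 32 − 4/2 + 1 = 31, so the closed region contains I + B = 31 + 4 = 35 lattice points.

35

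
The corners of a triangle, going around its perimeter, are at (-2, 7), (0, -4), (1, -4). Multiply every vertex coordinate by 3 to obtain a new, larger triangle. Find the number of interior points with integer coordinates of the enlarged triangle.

By the shoelace formula, twice the signed area is |[(-2)·(-4) − 0·7] + [0·(-4) − 1·(-4)] + [1·7 − (-2)·(-4)]| = 11, so the area is 5.5.
The number of boundary lattice points is Σ gcd(|Δx|,|Δy|) = gcd(2,11) + gcd(1,0) + gcd(3,11) = 1+1+1 = 3.
Scaling by 3 multiplies the area by 3² = 9 (so the new area is 99/2) and multiplies the boundary lattice-point count by 3, giving 9.
By Pick's theorem, the interior count of the dilated polygon is 99/2 − 9/2 + 1 = 46.

46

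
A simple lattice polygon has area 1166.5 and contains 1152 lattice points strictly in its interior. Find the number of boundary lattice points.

31

Pick's theorem gives A = I + B/2 − 1, so B = 2(A − I + 1) = 2(1166.5 − 1152 + 1) = 31.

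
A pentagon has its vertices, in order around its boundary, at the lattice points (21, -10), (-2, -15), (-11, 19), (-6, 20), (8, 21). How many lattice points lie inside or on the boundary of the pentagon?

729

By the shoelace formula, twice the signed area is |(21·(-15) − (-2)·(-10)) + ((-2)·19 − (-11)·(-15)) + ((-11)·20 − (-6)·19) + ((-6)·21 − 8·20) + (8·(-10) − 21·21)| = 1451, so the area is 1451/2.
Along each edge there are gcd(|Δx|,|Δy|)+1 lattice points, so counting each shared vertex once the boundary has gcd(23,5) + gcd(9,34) + gcd(5,1) + gcd(14,1) + gcd(13,31) = 1+1+1+1+1 = 5.
Pick's theorem gives I = A − B/2 + 1 = 1451/2 − 5/2 + 1 = 724, so the closed region contains I + B = 724 + 5 = 729 lattice points.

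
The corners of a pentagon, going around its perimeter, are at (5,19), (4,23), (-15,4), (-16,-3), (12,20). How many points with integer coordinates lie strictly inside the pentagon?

By the shoelace formula, twice the signed area is |(5·23 − 4·19) + (4·4 − (-15)·23) + ((-15)·(-3) − (-16)·4) + ((-16)·20 − 12·(-3)) + (12·19 − 5·20)| = 353, so the area is 353/2.
Along each edge there are gcd(|Δx|,|Δy|)+1 lattice points, so counting each shared vertex once the boundary has gcd(1,4) + gcd(19,19) + gcd(1,7) + gcd(28,23) + gcd(7,1) = 1+19+1+1+1 = 23.
Pick's theorem gives I = A − B/2 + 1 = 353/2 − 23/2 + 1 = 166.

166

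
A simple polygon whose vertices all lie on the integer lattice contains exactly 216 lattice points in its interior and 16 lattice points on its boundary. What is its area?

223

By Pick's theorem, A = I + B/2 − 1 = 216 + 16/2 − 1 = 223.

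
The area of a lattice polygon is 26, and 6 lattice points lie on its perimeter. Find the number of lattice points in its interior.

Pick's theorem A = I + B/2 − 1 rearranges to I = A − B/2 + 1 = 26 − 6/2 + 1 = 24.

24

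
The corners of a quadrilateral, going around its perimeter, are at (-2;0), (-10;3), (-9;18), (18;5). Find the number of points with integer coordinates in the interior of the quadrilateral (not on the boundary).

By the shoelace formula, twice the signed area is |[(-2)·3 − (-10)·0] + [(-10)·18 − (-9)·3] + [(-9)·5 − 18·18] + [18·0 − (-2)·5]| = 518, so the area is 259.
Summing gcd(|Δx|,|Δy|) over the edges gives the boundary count: gcd(8,3) + gcd(1,15) + gcd(27,13) + gcd(20,5) = 1+1+1+5 = 8.
Pick's theorem gives I = A − B/2 + 1 = 259 − 8/2 + 1 = 256.

256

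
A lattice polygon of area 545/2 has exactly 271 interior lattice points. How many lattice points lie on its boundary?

5

Pick's theorem gives A = I + B/2 − 1, so B = 2(A − I + 1) = 2(545/2 − 271 + 1) = 5.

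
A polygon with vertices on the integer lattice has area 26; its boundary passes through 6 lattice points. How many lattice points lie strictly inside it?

Pick's theorem A = I + B/2 − 1 rearranges to I = A − B/2 + 1 = 26 − 6/2 + 1 = 24.

24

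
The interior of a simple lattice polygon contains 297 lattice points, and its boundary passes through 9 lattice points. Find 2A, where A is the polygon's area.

601

Pick's theorem states A = I + B/2 − 1, so A = 297 + 9/2 − 1 = 601/2.
Hence 2A = 601.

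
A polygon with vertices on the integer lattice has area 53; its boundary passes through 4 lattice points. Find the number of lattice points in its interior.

52

From Pick's theorem, I = A − B/2 + 1 = 53 − 4/2 + 1 = 52.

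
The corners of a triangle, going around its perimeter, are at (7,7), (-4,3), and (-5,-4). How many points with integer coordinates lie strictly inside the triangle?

The shoelace formula gives twice the area as |[7·3 − (-4)·7] + [(-4)·(-4) − (-5)·3] + [(-5)·7 − 7·(-4)]| = 73, so the area is 36.5.
Summing gcd(|Δx|,|Δy|) over the edges gives the boundary count: gcd(11,4) + gcd(1,7) + gcd(12,11) = 1+1+1 = 3.
Pick's theorem gives I = A − B/2 + 1 = 36.5 − 3/2 + 1 = 36.

36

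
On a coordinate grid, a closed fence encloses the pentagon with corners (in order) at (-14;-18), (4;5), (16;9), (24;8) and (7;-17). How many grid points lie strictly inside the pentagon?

Using the shoelace formula, 2A = |((-14)·5 − 4·(-18)) + (4·9 − 16·5) + (16·8 − 24·9) + (24·(-17) − 7·8) + (7·(-18) − (-14)·(-17))| = 958, so the area is 479.
Summing gcd(|Δx|,|Δy|) over the edges gives the boundary count: gcd(18,23) + gcd(12,4) + gcd(8,1) + gcd(17,25) + gcd(21,1) = 1+4+1+1+1 = 8.
Pick's theorem gives I = A − B/2 + 1 = 479 − 8/2 + 1 = 476.

476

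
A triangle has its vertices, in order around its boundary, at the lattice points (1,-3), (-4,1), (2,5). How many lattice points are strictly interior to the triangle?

21

Using the shoelace formula, 2A = |[1·1 − (-4)·(-3)] + [(-4)·5 − 2·1] + [2·(-3) − 1·5]| = 44, so the area is 22.
Summing gcd(|Δx|,|Δy|) over the edges gives the boundary count: gcd(5,4) + gcd(6,4) + gcd(1,8) = 1+2+1 = 4.
Pick's theorem gives I = A − B/2 + 1 = 22 − 4/2 + 1 = 21.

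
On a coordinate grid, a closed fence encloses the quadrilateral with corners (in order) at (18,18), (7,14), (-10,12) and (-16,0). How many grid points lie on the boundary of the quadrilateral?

The number of boundary lattice points is Σ gcd(|Δx|,|Δy|) = gcd(11,4) + gcd(17,2) + gcd(6,12) + gcd(34,18) = 1+1+6+2 = 10.

10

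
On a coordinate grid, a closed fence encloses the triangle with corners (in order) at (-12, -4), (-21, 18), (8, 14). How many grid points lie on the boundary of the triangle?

4

Summing gcd(|Δx|,|Δy|) over the edges gives the boundary count: gcd(9,22) + gcd(29,4) + gcd(20,18) = 1+1+2 = 4.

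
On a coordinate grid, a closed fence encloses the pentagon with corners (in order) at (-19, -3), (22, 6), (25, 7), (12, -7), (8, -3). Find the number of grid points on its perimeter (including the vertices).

Along each edge there are gcd(|Δx|,|Δy|)+1 lattice points, so counting each shared vertex once the boundary has gcd(41,9) + gcd(3,1) + gcd(13,14) + gcd(4,4) + gcd(27,0) = 1+1+1+4+27 = 34.

34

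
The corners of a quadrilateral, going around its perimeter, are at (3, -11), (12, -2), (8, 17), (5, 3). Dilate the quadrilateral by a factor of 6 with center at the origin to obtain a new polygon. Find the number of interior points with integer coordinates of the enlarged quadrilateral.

By the shoelace formula, twice the signed area is |[3·(-2) − 12·(-11)] + [12·17 − 8·(-2)] + [8·3 − 5·17] + [5·(-11) − 3·3]| = 221, so the area is 221/2.
Along each edge there are gcd(|Δx|,|Δy|)+1 lattice points, so counting each shared vertex once the boundary has gcd(9,9) + gcd(4,19) + gcd(3,14) + gcd(2,14) = 9+1+1+2 = 13.
Scaling by 6 multiplies the area by 6² = 36 (so the new area is 3978) and multiplies the boundary lattice-point count by 6, giving 78.
By Pick's theorem, the interior count of the dilated polygon is 3978 − 78/2 + 1 = 3940.

3940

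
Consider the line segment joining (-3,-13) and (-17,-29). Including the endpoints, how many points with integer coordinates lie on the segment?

The number of lattice points on a segment between lattice points is gcd(|Δx|,|Δy|) + 1 = gcd(14,16) + 1 = 2 + 1 = 3.

3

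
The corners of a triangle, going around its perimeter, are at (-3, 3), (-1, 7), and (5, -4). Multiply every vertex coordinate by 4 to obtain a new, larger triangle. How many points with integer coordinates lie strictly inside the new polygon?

The shoelace formula gives twice the area as |((-3)·7 − (-1)·3) + ((-1)·(-4) − 5·7) + (5·3 − (-3)·(-4))| = 46, so the area is 23.
Along each edge there are gcd(|Δx|,|Δy|)+1 lattice points, so counting each shared vertex once the boundary has gcd(2,4) + gcd(6,11) + gcd(8,7) = 2+1+1 = 4.
Scaling by 4 multiplies the area by 4² = 16 (so the new area is 368) and multiplies the boundary lattice-point count by 4, giving 16.
By Pick's theorem, the interior count of the dilated polygon is 368 − 16/2 + 1 = 361.

361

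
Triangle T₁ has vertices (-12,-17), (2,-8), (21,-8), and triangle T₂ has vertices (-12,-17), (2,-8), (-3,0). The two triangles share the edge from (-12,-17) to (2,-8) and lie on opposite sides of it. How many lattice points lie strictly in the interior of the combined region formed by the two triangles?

153

The union is the simple quadrilateral with vertices (-12,-17), (21,-8), (2,-8), (-3,0) in order.
The shoelace formula gives twice the area as |[(-12)·(-8) − 21·(-17)] + [21·(-8) − 2·(-8)] + [2·0 − (-3)·(-8)] + [(-3)·(-17) − (-12)·0]| = 328, so the area is 164.
Along each edge there are gcd(|Δx|,|Δy|)+1 lattice points, so counting each shared vertex once the boundary has gcd(33,9) + gcd(19,0) + gcd(5,8) + gcd(9,17) = 3+19+1+1 = 24.
By Pick's theorem I = A − B/2 + 1 = 164 − 24/2 + 1 = 153.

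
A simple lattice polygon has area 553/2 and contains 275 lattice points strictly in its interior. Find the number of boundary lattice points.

5

Pick's theorem gives A = I + B/2 − 1, so B = 2(A − I + 1) = 2(553/2 − 275 + 1) = 5.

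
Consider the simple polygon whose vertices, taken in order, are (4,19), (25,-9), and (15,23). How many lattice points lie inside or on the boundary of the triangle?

Using the shoelace formula, 2A = |(4·(-9) − 25·19) + (25·23 − 15·(-9)) + (15·19 − 4·23)| = 392, so the area is 196.
Summing gcd(|Δx|,|Δy|) over the edges gives the boundary count: gcd(21,28) + gcd(10,32) + gcd(11,4) = 7+2+1 = 10.
Pick's theorem gives I = A − B/2 + 1 = 196 − 10/2 + 1 = 192, so the closed region contains I + B = 192 + 10 = 202 lattice points.

202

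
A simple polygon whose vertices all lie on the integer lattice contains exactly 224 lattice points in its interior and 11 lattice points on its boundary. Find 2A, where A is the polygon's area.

By Pick's theorem, A = I + B/2 − 1 = 224 + 11/2 − 1 = 457/2.
Hence 2A = 457.

457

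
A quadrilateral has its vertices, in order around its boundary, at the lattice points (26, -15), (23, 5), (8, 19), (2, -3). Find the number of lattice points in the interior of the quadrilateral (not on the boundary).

Using the shoelace formula, 2A = |(26·5 − 23·(-15)) + (23·19 − 8·5) + (8·(-3) − 2·19) + (2·(-15) − 26·(-3))| = 858, so the area is 429.
Summing gcd(|Δx|,|Δy|) over the edges gives the boundary count: gcd(3,20) + gcd(15,14) + gcd(6,22) + gcd(24,12) = 1+1+2+12 = 16.
By Pick's theorem A = I + B/2 − 1, so I = 429 − 16/2 + 1 = 422.

422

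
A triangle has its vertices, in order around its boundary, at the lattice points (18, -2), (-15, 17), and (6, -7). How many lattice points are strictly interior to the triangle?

Using the shoelace formula, 2A = |(18·17 − (-15)·(-2)) + ((-15)·(-7) − 6·17) + (6·(-2) − 18·(-7))| = 393, so the area is 196.5.
Summing gcd(|Δx|,|Δy|) over the edges gives the boundary count: gcd(33,19) + gcd(21,24) + gcd(12,5) = 1+3+1 = 5.
Pick's theorem gives I = A − B/2 + 1 = 196.5 − 5/2 + 1 = 195.

195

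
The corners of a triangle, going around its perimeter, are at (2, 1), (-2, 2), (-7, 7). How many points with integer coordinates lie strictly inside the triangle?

The shoelace formula gives twice the area as |(2·2 − (-2)·1) + ((-2)·7 − (-7)·2) + ((-7)·1 − 2·7)| = 15, so the area is 15/2.
Along each edge there are gcd(|Δx|,|Δy|)+1 lattice points, so counting each shared vertex once the boundary has gcd(4,1) + gcd(5,5) + gcd(9,6) = 1+5+3 = 9.
Pick's theorem gives I = A − B/2 + 1 = 15/2 − 9/2 + 1 = 4.

4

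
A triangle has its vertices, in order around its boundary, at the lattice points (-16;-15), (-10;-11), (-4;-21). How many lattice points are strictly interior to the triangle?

38

By the shoelace formula, twice the signed area is |[(-16)·(-11) − (-10)·(-15)] + [(-10)·(-21) − (-4)·(-11)] + [(-4)·(-15) − (-16)·(-21)]| = 84, so the area is 42.
Summing gcd(|Δx|,|Δy|) over the edges gives the boundary count: gcd(6,4) + gcd(6,10) + gcd(12,6) = 2+2+6 = 10.
Pick's theorem gives I = A − B/2 + 1 = 42 − 10/2 + 1 = 38.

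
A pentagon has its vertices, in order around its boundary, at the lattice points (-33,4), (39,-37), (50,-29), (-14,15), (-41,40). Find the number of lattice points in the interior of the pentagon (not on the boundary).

By the shoelace formula, twice the signed area is |((-33)·(-37) − 39·4) + (39·(-29) − 50·(-37)) + (50·15 − (-14)·(-29)) + ((-14)·40 − (-41)·15) + ((-41)·4 − (-33)·40)| = 3339, so the area is 1669.5.
Summing gcd(|Δx|,|Δy|) over the edges gives the boundary count: gcd(72,41) + gcd(11,8) + gcd(64,44) + gcd(27,25) + gcd(8,36) = 1+1+4+1+4 = 11.
Pick's theorem gives I = A − B/2 + 1 = 1669.5 − 11/2 + 1 = 1665.

1665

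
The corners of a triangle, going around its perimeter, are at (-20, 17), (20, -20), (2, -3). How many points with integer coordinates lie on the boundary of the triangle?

4

Summing gcd(|Δx|,|Δy|) over the edges gives the boundary count: gcd(40,37) + gcd(18,17) + gcd(22,20) = 1+1+2 = 4.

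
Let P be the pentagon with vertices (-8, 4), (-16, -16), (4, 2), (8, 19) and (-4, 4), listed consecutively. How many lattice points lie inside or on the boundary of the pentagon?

Using the shoelace formula, 2A = |[(-8)·(-16) − (-16)·4] + [(-16)·2 − 4·(-16)] + [4·19 − 8·2] + [8·4 − (-4)·19] + [(-4)·4 − (-8)·4]| = 408, so the area is 204.
The number of boundary lattice points is Σ gcd(|Δx|,|Δy|) = gcd(8,20) + gcd(20,18) + gcd(4,17) + gcd(12,15) + gcd(4,0) = 4+2+1+3+4 = 14.
Pick's theorem gives I = A − B/2 + 1 = 204 − 14/2 + 1 = 198, so the closed region contains I + B = 198 + 14 = 212 lattice points.

212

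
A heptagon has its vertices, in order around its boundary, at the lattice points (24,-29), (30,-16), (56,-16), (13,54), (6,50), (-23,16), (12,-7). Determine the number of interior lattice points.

2732

Using the shoelace formula, 2A = |[24·(-16) − 30·(-29)] + [30·(-16) − 56·(-16)] + [56·54 − 13·(-16)] + [13·50 − 6·54] + [6·16 − (-23)·50] + [(-23)·(-7) − 12·16] + [12·(-29) − 24·(-7)]| = 5495, so the area is 2747.5.
The number of boundary lattice points is Σ gcd(|Δx|,|Δy|) = gcd(6,13) + gcd(26,0) + gcd(43,70) + gcd(7,4) + gcd(29,34) + gcd(35,23) + gcd(12,22) = 1+26+1+1+1+1+2 = 33.
By Pick's theorem A = I + B/2 − 1, so I = 2747.5 − 33/2 + 1 = 2732.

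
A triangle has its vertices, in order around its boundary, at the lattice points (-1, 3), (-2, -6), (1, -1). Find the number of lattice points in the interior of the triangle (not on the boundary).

Using the shoelace formula, 2A = |((-1)·(-6) − (-2)·3) + ((-2)·(-1) − 1·(-6)) + (1·3 − (-1)·(-1))| = 22, so the area is 11.
Summing gcd(|Δx|,|Δy|) over the edges gives the boundary count: gcd(1,9) + gcd(3,5) + gcd(2,4) = 1+1+2 = 4.
Pick's theorem gives I = A − B/2 + 1 = 11 − 4/2 + 1 = 10.

10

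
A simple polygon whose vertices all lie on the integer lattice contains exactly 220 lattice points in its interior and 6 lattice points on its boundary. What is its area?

222

Pick's theorem states A = I + B/2 − 1, so A = 220 + 6/2 − 1 = 222.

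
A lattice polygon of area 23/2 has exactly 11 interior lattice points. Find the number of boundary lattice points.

Pick's theorem gives A = I + B/2 − 1, so B = 2(A − I + 1) = 2(23/2 − 11 + 1) = 3.

3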